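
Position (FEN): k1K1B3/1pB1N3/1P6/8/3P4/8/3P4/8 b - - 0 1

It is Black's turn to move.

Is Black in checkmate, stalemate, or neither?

Black to move; black king on a8.
In check: no.
King squares — a7: attacked by Pb6; b7: own pawn; b8: attacked by Bc7.
Legal moves for Black: none.
Not in check and no legal moves → stalemate.

stalemate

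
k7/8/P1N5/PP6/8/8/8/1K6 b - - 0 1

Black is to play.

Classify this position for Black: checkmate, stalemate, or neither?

stalemate

Black to move; black king on a8.
In check: no.
King squares — a7: attacked by Nc6; b7: attacked by Pa6; b8: attacked by Nc6.
Legal moves for Black: none.
Not in check and no legal moves → stalemate.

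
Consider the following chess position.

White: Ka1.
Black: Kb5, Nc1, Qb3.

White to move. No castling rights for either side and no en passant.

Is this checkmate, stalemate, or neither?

White to move; white king on a1.
In check: no.
King squares — b1: attacked by Qb3; a2: attacked by Nc1; b2: attacked by Qb3.
Legal moves for White: none.
Not in check and no legal moves → stalemate.

stalemate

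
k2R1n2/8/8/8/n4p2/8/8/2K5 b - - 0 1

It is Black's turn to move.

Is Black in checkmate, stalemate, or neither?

Black to move; black king on a8.
In check: yes, from the white rook on d8.
King squares — a7: available; b7: available; b8: attacked by Rd8.
Legal moves for Black: Kb7, Ka7.
Black is in check but has 2 legal moves → neither.

neither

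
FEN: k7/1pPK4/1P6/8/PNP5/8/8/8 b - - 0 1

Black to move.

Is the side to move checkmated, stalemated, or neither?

stalemate

Black to move; black king on a8.
In check: no.
King squares — a7: attacked by Pb6; b7: own pawn; b8: attacked by Pc7.
Legal moves for Black: none.
Not in check and no legal moves → stalemate.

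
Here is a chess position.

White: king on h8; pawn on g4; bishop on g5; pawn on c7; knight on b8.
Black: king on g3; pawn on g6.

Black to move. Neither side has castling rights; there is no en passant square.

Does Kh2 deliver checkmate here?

After Kh2: white king on h8; in check: no.
White is not in check, so this cannot be checkmate.

no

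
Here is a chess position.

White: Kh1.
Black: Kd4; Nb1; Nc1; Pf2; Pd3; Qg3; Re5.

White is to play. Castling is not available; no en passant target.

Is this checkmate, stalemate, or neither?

White to move; white king on h1.
In check: no.
King squares — g1: attacked by Pf2; g2: attacked by Qg3; h2: attacked by Qg3.
Legal moves for White: none.
Not in check and no legal moves → stalemate.

stalemate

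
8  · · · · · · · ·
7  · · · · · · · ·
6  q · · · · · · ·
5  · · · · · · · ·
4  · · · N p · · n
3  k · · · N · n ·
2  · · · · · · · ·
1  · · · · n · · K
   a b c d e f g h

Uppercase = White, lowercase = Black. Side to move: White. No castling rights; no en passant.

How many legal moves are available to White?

White to move; king on h1.
In check: yes, from the black knight on g3.
Legal moves: Kh2, Kg1.
Count: 2.

2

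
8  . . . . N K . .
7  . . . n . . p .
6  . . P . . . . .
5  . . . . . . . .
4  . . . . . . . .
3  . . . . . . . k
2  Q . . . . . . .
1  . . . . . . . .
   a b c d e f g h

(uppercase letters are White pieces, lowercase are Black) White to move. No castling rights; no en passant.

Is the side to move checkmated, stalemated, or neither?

neither

White to move; white king on f8.
In check: yes, from the black knight on d7.
King squares — e7: available; f7: available; g7: available; e8: own knight; g8: available.
Legal moves for White: Kg8, Kxg7, Kf7, Ke7, cxd7.
White is in check but has 5 legal moves → neither.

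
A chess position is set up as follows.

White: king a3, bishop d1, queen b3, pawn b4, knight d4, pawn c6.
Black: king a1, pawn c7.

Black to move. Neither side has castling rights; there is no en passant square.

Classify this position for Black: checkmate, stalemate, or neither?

stalemate

Black to move; black king on a1.
In check: no.
King squares — b1: attacked by Qb3; a2: attacked by Ka3; b2: attacked by Ka3.
Legal moves for Black: none.
Not in check and no legal moves → stalemate.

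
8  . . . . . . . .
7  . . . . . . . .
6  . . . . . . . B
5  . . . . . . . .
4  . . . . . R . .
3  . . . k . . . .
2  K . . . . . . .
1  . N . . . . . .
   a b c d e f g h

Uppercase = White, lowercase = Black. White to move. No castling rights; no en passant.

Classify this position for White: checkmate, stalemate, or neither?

White to move; white king on a2.
In check: no.
Legal moves for White include: Bf8, Bg7, Bg5, Rf8, Rf7, Rf6, Rf5, Rh4, Rg4, Re4, Rd4+, Rc4, Rb4, Ra4, Rf3+, Rf2, Rf1, Kb3, ... (list truncated; more exist).
White has legal moves and is not in check → neither.

neither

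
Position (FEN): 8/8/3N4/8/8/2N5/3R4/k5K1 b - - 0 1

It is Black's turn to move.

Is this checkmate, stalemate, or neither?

stalemate

Black to move; black king on a1.
In check: no.
King squares — b1: attacked by Nc3; a2: attacked by Rd2; b2: attacked by Rd2.
Legal moves for Black: none.
Not in check and no legal moves → stalemate.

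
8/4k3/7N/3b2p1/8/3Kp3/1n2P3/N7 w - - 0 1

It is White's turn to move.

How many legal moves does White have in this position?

White to move; king on d3.
In check: yes, from the black knight on b2.
Legal moves: Kd4, Kxe3, Kc3, Kc2.
Count: 4.

4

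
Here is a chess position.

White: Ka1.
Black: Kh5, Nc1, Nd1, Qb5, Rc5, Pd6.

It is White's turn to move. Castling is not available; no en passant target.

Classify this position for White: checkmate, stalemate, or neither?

stalemate

White to move; white king on a1.
In check: no.
King squares — b1: attacked by Qb5; a2: attacked by Nc1; b2: attacked by Nd1.
Legal moves for White: none.
Not in check and no legal moves → stalemate.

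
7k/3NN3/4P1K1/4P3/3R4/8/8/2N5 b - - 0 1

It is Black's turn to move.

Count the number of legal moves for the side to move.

Black to move; king on h8.
In check: no.
Legal moves: none.
Count: 0.

0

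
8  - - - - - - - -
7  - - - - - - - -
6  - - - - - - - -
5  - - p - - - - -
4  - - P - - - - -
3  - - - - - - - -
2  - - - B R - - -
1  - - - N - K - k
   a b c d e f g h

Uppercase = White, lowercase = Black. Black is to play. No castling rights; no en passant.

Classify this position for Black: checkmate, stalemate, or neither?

Black to move; black king on h1.
In check: no.
King squares — g1: attacked by Kf1; g2: attacked by Kf1; h2: attacked by Re2.
Legal moves for Black: none.
Not in check and no legal moves → stalemate.

stalemate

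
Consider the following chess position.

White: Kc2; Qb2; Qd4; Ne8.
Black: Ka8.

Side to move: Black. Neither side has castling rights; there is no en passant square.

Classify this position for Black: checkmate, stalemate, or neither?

stalemate

Black to move; black king on a8.
In check: no.
King squares — a7: attacked by Qd4; b7: attacked by Qb2; b8: attacked by Qb2.
Legal moves for Black: none.
Not in check and no legal moves → stalemate.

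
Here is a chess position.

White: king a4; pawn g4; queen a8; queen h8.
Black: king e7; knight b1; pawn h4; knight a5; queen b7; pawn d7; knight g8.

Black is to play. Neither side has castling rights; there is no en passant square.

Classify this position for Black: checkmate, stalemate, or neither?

Black to move; black king on e7.
In check: no.
Legal moves for Black include: Nh6, Nf6, Kf7, Ke6, Kd6, Qc8, Qb8, Qxa8, Qc7, Qa7, Qc6+, Qb6, Qa6, Qd5, Qb5+, Qe4+, Qb4+, Qf3, ... (list truncated; more exist).
Black has legal moves and is not in check → neither.

neither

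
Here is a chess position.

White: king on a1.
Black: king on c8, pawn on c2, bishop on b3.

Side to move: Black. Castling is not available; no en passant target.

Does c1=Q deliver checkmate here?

After c1=Q: white king on a1; in check: yes, from the black queen on c1.
King squares — b1: attacked by Qc1; a2: attacked by Bb3; b2: attacked by Qc1.
White has no legal moves → checkmate.

yes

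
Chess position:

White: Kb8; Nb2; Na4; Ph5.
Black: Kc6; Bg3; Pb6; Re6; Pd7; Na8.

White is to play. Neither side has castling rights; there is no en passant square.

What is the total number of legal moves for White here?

White to move; king on b8.
In check: yes, from the black bishop on g3.
Legal moves: Kc8, Kxa8, Ka7.
Count: 3.

3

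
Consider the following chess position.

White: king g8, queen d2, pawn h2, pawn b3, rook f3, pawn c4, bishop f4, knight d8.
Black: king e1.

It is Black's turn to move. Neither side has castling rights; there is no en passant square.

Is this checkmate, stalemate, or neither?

Black to move; black king on e1.
In check: yes, from the white queen on d2.
King squares — d1: attacked by Qd2; f1: attacked by Rf3; d2: attacked by Bf4; e2: attacked by Qd2; f2: attacked by Qd2.
Legal moves for Black: none.
In check with no legal moves → checkmate.

checkmate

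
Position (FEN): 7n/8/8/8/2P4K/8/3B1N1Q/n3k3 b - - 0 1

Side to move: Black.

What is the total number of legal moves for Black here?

3

Black to move; king on e1.
In check: yes, from the white bishop on d2.
Legal moves: Ke2, Kxd2, Kf1.
Count: 3.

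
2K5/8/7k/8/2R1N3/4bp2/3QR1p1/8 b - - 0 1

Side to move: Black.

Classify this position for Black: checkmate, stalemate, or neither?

Black to move; black king on h6.
In check: no.
Legal moves for Black: Kh7, Kg7, Kg6, Kh5, Bg5, Bf4, Bxd2, fxe2, f2, g1=Q, g1=R, g1=B, g1=N.
Black has 13 legal moves and is not in check → neither.

neither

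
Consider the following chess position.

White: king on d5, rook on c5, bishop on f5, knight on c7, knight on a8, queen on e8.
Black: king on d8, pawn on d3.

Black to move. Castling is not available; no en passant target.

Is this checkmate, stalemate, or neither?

checkmate

Black to move; black king on d8.
In check: yes, from the white queen on e8.
King squares — c7: attacked by Rc5; d7: attacked by Bf5; e7: attacked by Qe8; c8: attacked by Bf5; e8: attacked by Nc7.
Legal moves for Black: none.
In check with no legal moves → checkmate.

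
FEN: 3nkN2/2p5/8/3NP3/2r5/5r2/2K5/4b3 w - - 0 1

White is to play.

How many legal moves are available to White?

White to move; king on c2.
In check: yes, from the black rook on c4.
Legal moves: Kb2, Kd1, Kb1, Nc3.
Count: 4.

4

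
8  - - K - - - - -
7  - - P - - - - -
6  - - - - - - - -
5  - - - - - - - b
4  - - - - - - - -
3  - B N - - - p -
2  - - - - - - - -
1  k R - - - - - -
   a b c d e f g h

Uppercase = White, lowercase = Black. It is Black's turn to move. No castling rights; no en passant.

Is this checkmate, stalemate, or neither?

Black to move; black king on a1.
In check: yes, from the white rook on b1.
King squares — b1: attacked by Nc3; a2: attacked by Bb3; b2: attacked by Rb1.
Legal moves for Black: none.
In check with no legal moves → checkmate.

checkmate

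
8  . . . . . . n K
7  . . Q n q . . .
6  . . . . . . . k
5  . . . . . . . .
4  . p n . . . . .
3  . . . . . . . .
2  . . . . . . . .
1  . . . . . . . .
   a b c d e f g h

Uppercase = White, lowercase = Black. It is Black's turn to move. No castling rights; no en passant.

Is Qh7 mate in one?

After Qh7: white king on h8; in check: yes, from the black queen on h7.
King squares — g7: attacked by Kh6; h7: attacked by Kh6; g8: attacked by Qh7.
White has no legal moves → checkmate.

yes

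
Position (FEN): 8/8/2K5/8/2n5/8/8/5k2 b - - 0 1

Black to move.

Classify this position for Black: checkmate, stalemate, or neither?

Black to move; black king on f1.
In check: no.
Legal moves for Black: Nd6, Nb6, Ne5+, Na5+, Ne3, Na3, Nd2, Nb2, Kg2, Kf2, Ke2, Kg1, Ke1.
Black has 13 legal moves and is not in check → neither.

neither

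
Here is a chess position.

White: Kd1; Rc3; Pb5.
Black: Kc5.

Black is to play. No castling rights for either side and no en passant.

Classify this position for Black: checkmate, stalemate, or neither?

neither

Black to move; black king on c5.
In check: yes, from the white rook on c3.
Legal moves for Black: Kd6, Kb6, Kd5, Kxb5, Kd4, Kb4.
Black is in check but has 6 legal moves → neither.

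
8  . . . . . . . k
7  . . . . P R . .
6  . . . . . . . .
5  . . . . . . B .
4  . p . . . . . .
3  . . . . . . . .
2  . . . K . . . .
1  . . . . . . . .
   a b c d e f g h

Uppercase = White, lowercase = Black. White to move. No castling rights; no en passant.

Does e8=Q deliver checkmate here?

yes

After e8=Q: black king on h8; in check: yes, from the white queen on e8.
King squares — g7: attacked by Rf7; h7: attacked by Rf7; g8: attacked by Qe8.
Black has no legal moves → checkmate.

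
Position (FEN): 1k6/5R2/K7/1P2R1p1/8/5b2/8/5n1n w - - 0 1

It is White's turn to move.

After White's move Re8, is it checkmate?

After Re8: black king on b8; in check: yes, from the white rook on e8.
King squares — a7: attacked by Ka6; b7: attacked by Ka6; c7: attacked by Rf7; a8: attacked by Re8; c8: attacked by Re8.
Black has no legal moves → checkmate.

yes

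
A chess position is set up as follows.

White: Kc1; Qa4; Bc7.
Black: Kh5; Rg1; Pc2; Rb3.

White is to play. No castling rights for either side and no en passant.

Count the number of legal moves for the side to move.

White to move; king on c1.
In check: yes, from the black rook on g1.
Legal moves: Kd2, Kxc2.
Count: 2.

2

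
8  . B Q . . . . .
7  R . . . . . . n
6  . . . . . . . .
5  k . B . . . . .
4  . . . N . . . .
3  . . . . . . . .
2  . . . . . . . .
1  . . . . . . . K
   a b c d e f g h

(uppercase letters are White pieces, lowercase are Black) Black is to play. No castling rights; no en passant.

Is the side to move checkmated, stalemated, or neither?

Black to move; black king on a5.
In check: yes, from the white rook on a7.
King squares — a4: attacked by Ra7; b4: attacked by Bc5; b5: attacked by Nd4; a6: attacked by Ra7; b6: attacked by Bc5.
Legal moves for Black: none.
In check with no legal moves → checkmate.

checkmate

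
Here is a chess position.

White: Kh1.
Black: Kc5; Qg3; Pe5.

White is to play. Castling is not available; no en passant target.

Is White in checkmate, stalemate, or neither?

stalemate

White to move; white king on h1.
In check: no.
King squares — g1: attacked by Qg3; g2: attacked by Qg3; h2: attacked by Qg3.
Legal moves for White: none.
Not in check and no legal moves → stalemate.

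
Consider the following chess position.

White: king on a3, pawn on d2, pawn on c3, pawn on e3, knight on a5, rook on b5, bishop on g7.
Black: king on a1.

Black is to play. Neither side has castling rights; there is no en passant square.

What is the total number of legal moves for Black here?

Black to move; king on a1.
In check: no.
Legal moves: none.
Count: 0.

0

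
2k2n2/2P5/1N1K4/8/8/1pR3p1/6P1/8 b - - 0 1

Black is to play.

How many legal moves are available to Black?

Black to move; king on c8.
In check: yes, from the white knight on b6.
Legal moves: Kb7.
Count: 1.

1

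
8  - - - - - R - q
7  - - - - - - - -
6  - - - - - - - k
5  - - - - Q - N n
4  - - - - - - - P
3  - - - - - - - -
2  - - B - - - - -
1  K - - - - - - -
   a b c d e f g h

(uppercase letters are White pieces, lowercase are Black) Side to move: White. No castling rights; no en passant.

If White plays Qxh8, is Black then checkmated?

After Qxh8: black king on h6; in check: yes, from the white queen on h8.
King squares — g5: attacked by Ph4; h5: own knight; g6: attacked by Bc2; g7: attacked by Qh8; h7: attacked by Bc2.
Black has no legal moves → checkmate.

yes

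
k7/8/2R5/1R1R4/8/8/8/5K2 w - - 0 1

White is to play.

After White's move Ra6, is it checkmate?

After Ra6: black king on a8; in check: yes, from the white rook on a6.
King squares — a7: attacked by Ra6; b7: attacked by Rb5; b8: attacked by Rb5.
Black has no legal moves → checkmate.

yes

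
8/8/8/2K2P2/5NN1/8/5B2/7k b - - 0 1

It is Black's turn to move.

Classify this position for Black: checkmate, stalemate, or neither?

Black to move; black king on h1.
In check: no.
King squares — g1: attacked by Bf2; g2: attacked by Nf4; h2: attacked by Ng4.
Legal moves for Black: none.
Not in check and no legal moves → stalemate.

stalemate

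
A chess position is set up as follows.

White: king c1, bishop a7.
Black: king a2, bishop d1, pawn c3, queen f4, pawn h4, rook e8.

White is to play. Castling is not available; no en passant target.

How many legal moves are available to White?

White to move; king on c1.
In check: yes, from the black queen on f4.
Legal moves: Kxd1, Be3.
Count: 2.

2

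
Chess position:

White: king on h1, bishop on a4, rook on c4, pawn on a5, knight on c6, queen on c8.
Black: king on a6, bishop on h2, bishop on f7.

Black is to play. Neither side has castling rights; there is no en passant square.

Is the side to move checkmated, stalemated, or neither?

checkmate

Black to move; black king on a6.
In check: yes, from the white queen on c8.
King squares — a5: attacked by Nc6; b5: attacked by Ba4; b6: attacked by Pa5; a7: attacked by Nc6; b7: attacked by Qc8.
Legal moves for Black: none.
In check with no legal moves → checkmate.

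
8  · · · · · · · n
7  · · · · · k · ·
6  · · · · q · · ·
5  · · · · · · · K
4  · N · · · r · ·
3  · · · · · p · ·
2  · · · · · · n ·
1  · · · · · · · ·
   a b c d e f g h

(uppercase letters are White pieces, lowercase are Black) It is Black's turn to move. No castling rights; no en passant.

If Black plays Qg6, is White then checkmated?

After Qg6: white king on h5; in check: yes, from the black queen on g6.
King squares — g4: attacked by Rf4; h4: attacked by Ng2; g5: attacked by Qg6; g6: attacked by Kf7; h6: attacked by Qg6.
White has no legal moves → checkmate.

yes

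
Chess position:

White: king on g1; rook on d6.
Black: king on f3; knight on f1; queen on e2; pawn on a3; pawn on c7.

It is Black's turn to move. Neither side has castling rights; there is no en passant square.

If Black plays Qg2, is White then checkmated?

After Qg2: white king on g1; in check: yes, from the black queen on g2.
King squares — f1: attacked by Qg2; h1: attacked by Qg2; f2: attacked by Qg2; g2: attacked by Kf3; h2: attacked by Nf1.
White has no legal moves → checkmate.

yes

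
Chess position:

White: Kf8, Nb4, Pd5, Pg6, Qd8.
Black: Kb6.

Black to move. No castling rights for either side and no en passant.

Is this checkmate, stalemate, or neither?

Black to move; black king on b6.
In check: yes, from the white queen on d8.
Legal moves for Black: Kb7, Ka7, Kc5, Kb5.
Black is in check but has 4 legal moves → neither.

neither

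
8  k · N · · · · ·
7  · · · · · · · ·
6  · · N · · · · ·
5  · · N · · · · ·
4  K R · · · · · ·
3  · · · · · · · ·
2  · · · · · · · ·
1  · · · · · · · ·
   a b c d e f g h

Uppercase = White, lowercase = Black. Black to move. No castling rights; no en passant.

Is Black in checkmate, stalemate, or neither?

stalemate

Black to move; black king on a8.
In check: no.
King squares — a7: attacked by Nc6; b7: attacked by Rb4; b8: attacked by Rb4.
Legal moves for Black: none.
Not in check and no legal moves → stalemate.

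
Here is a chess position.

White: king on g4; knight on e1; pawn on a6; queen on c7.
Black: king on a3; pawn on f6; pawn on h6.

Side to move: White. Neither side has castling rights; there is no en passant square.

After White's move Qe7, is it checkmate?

no

After Qe7: black king on a3; in check: yes, from the white queen on e7.
Black has 4 legal replies: Ka4, Kb3, Kb2, Ka2.
In check but a legal move exists → not checkmate.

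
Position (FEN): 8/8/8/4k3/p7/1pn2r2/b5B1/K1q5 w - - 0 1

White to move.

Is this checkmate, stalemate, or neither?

White to move; white king on a1.
In check: yes, from the black queen on c1.
King squares — b1: attacked by Qc1; a2: attacked by Pb3; b2: attacked by Qc1.
Legal moves for White: none.
In check with no legal moves → checkmate.

checkmate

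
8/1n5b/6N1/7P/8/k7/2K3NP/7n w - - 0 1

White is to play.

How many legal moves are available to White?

White to move; king on c2.
In check: no.
Legal moves: Nh4, Nf4, Ne3, Ne1, Kd3, Kc3, Kd2, Kd1, Kc1, Kb1, h6, h3, h4.
Count: 13.

13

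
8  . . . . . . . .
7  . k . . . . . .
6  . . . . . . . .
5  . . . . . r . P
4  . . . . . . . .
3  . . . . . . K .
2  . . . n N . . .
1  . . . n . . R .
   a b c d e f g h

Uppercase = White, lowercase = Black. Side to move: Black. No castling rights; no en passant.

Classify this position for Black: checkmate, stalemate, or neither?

neither

Black to move; black king on b7.
In check: no.
Legal moves for Black include: Kc8, Kb8, Ka8, Kc7, Ka7, Kc6, Kb6, Ka6, Rf8, Rf7, Rf6, Rxh5, Rg5+, Re5, Rd5, Rc5, Rb5, Ra5, ... (list truncated; more exist).
Black has legal moves and is not in check → neither.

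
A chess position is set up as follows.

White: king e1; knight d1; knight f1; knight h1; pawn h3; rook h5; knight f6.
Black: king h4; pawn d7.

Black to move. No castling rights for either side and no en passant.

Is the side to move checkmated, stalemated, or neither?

checkmate

Black to move; black king on h4.
In check: yes, from the white rook on h5.
King squares — g3: attacked by Nf1; h3: attacked by Rh5; g4: attacked by Ph3; g5: attacked by Rh5; h5: attacked by Nf6.
Legal moves for Black: none.
In check with no legal moves → checkmate.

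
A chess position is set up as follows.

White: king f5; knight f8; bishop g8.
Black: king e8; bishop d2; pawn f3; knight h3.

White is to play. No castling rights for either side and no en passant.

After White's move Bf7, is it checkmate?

no

After Bf7: black king on e8; in check: yes, from the white bishop on f7.
Black has 4 legal replies: Kxf8, Kd8, Kxf7, Ke7.
In check but a legal move exists → not checkmate.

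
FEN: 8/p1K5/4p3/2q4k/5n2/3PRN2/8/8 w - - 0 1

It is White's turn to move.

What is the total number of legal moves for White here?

White to move; king on c7.
In check: yes, from the black queen on c5.
Legal moves: Kd8, Kb8, Kd7, Kb7.
Count: 4.

4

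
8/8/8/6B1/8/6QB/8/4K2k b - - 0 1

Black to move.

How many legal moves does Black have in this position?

0

Black to move; king on h1.
In check: no.
Legal moves: none.
Count: 0.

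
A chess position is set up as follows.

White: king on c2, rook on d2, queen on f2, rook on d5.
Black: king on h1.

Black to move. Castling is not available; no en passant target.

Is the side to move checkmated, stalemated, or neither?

Black to move; black king on h1.
In check: no.
King squares — g1: attacked by Qf2; g2: attacked by Qf2; h2: attacked by Qf2.
Legal moves for Black: none.
Not in check and no legal moves → stalemate.

stalemate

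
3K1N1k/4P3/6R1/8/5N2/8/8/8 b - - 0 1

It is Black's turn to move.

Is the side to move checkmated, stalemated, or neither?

stalemate

Black to move; black king on h8.
In check: no.
King squares — g7: attacked by Rg6; h7: attacked by Nf8; g8: attacked by Rg6.
Legal moves for Black: none.
Not in check and no legal moves → stalemate.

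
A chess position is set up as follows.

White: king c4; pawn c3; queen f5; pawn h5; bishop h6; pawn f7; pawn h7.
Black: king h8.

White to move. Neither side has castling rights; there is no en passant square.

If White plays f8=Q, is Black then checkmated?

yes

After f8=Q: black king on h8; in check: yes, from the white queen on f8.
King squares — g7: attacked by Bh6; h7: attacked by Qf5; g8: attacked by Ph7.
Black has no legal moves → checkmate.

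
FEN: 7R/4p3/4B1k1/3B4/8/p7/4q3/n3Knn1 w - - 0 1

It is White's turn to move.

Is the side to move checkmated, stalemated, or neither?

White to move; white king on e1.
In check: yes, from the black queen on e2.
King squares — d1: attacked by Qe2; f1: attacked by Qe2; d2: attacked by Nf1; e2: attacked by Ng1; f2: attacked by Qe2.
Legal moves for White: none.
In check with no legal moves → checkmate.

checkmate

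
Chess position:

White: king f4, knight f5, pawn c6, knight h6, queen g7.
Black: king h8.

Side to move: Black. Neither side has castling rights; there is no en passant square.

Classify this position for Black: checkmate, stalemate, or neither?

checkmate

Black to move; black king on h8.
In check: yes, from the white queen on g7.
King squares — g7: attacked by Nf5; h7: attacked by Qg7; g8: attacked by Nh6.
Legal moves for Black: none.
In check with no legal moves → checkmate.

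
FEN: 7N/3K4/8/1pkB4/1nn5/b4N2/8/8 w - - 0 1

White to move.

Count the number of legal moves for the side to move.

24

White to move; king on d7.
In check: no.
Legal moves: Nf7, Ng6, Ke8, Kd8, Kc8, Ke7, Kc7, Ke6, Bg8, Ba8, Bf7, Bb7, Be6, Bc6, Be4, Bxc4, Ng5, Ne5, Nh4, Nd4, Nh2, Nd2, Ng1, Ne1.
Count: 24.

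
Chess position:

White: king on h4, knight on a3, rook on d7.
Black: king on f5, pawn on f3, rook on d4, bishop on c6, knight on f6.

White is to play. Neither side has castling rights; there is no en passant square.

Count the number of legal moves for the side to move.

3

White to move; king on h4.
In check: yes, from the black rook on d4.
Legal moves: Kh3, Kg3, Rxd4.
Count: 3.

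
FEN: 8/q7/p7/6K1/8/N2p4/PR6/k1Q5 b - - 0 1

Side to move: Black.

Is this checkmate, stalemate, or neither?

checkmate

Black to move; black king on a1.
In check: yes, from the white queen on c1.
King squares — b1: attacked by Qc1; a2: attacked by Rb2; b2: attacked by Qc1.
Legal moves for Black: none.
In check with no legal moves → checkmate.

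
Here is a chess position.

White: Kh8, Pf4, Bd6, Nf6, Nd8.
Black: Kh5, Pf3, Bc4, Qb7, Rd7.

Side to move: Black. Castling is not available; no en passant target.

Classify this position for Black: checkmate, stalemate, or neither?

Black to move; black king on h5.
In check: yes, from the white knight on f6.
Legal moves for Black: Kh6, Kg6, Kh4.
Black is in check but has 3 legal moves → neither.

neither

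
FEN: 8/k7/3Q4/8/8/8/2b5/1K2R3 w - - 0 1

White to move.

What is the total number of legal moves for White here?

White to move; king on b1.
In check: yes, from the black bishop on c2.
Legal moves: Kxc2, Kb2, Ka2, Kc1, Ka1.
Count: 5.

5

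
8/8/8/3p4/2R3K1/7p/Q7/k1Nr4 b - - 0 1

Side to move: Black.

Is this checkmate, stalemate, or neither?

Black to move; black king on a1.
In check: yes, from the white queen on a2.
King squares — b1: attacked by Qa2; a2: attacked by Nc1; b2: attacked by Qa2.
Legal moves for Black: none.
In check with no legal moves → checkmate.

checkmate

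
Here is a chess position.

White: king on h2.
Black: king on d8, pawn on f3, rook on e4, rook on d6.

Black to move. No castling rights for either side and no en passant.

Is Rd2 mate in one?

After Rd2: white king on h2; in check: yes, from the black rook on d2.
White has 4 legal replies: Kh3, Kg3, Kh1, Kg1.
In check but a legal move exists → not checkmate.

no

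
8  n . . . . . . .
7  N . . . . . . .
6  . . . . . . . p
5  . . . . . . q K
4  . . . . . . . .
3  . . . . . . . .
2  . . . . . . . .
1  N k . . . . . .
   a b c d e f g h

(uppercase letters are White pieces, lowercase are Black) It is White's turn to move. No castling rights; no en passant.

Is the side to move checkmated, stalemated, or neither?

White to move; white king on h5.
In check: yes, from the black queen on g5.
King squares — g4: attacked by Qg5; h4: attacked by Qg5; g5: attacked by Ph6; g6: attacked by Qg5; h6: attacked by Qg5.
Legal moves for White: none.
In check with no legal moves → checkmate.

checkmate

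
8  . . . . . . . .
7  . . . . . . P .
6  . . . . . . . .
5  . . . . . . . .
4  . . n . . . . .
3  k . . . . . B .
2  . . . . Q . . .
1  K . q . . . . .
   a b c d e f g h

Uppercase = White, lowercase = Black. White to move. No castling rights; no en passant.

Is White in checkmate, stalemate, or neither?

checkmate

White to move; white king on a1.
In check: yes, from the black queen on c1.
King squares — b1: attacked by Qc1; a2: attacked by Ka3; b2: attacked by Qc1.
Legal moves for White: none.
In check with no legal moves → checkmate.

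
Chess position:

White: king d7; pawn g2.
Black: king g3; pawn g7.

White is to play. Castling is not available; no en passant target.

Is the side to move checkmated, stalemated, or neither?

neither

White to move; white king on d7.
In check: no.
Legal moves for White: Ke8, Kd8, Kc8, Ke7, Kc7, Ke6, Kd6, Kc6.
White has 8 legal moves and is not in check → neither.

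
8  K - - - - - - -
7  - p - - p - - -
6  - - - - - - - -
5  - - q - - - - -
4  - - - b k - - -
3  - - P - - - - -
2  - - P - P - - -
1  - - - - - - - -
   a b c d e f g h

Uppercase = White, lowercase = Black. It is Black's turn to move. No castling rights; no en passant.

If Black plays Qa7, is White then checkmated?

yes

After Qa7: white king on a8; in check: yes, from the black queen on a7.
King squares — a7: attacked by Bd4; b7: attacked by Qa7; b8: attacked by Qa7.
White has no legal moves → checkmate.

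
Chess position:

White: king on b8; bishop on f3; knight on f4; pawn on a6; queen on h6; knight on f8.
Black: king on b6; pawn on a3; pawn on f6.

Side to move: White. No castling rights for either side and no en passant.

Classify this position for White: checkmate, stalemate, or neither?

White to move; white king on b8.
In check: no.
Legal moves for White include: Nh7, Nd7+, N8g6, N8e6, Kc8, Ka8, Qh8, Qh7, Qg7, Qg6, Qxf6+, Qh5, Qg5, Qh4, Qh3, Qh2, Qh1, N4g6, ... (list truncated; more exist).
White has legal moves and is not in check → neither.

neither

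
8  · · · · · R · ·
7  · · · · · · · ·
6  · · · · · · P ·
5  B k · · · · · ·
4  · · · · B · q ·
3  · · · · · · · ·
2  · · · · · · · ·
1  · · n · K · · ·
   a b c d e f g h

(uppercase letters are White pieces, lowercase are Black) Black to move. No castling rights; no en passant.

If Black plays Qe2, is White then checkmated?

After Qe2: white king on e1; in check: yes, from the black queen on e2.
King squares — d1: attacked by Qe2; f1: attacked by Qe2; d2: attacked by Qe2; e2: attacked by Nc1; f2: attacked by Qe2.
White has no legal moves → checkmate.

yes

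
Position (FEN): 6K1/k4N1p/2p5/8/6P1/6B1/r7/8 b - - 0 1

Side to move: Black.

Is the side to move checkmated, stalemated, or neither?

Black to move; black king on a7.
In check: no.
Legal moves for Black include: Ka8, Kb7, Kb6, Ka6, Ra6, Ra5, Ra4, Ra3, Rh2, Rg2, Rf2, Re2, Rd2, Rc2, Rb2, Ra1, h6, c5, ... (list truncated; more exist).
Black has legal moves and is not in check → neither.

neither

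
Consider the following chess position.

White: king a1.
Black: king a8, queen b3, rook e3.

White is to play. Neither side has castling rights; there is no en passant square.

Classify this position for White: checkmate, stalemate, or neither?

White to move; white king on a1.
In check: no.
King squares — b1: attacked by Qb3; a2: attacked by Qb3; b2: attacked by Qb3.
Legal moves for White: none.
Not in check and no legal moves → stalemate.

stalemate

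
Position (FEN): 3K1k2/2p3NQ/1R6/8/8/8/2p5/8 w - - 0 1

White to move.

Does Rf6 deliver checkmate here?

yes

After Rf6: black king on f8; in check: yes, from the white rook on f6.
King squares — e7: attacked by Kd8; f7: attacked by Rf6; g7: attacked by Qh7; e8: attacked by Ng7; g8: attacked by Qh7.
Black has no legal moves → checkmate.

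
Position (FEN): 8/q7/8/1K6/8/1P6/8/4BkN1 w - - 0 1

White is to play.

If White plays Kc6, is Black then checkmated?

After Kc6: black king on f1; in check: no.
Black is not in check, so this cannot be checkmate.

no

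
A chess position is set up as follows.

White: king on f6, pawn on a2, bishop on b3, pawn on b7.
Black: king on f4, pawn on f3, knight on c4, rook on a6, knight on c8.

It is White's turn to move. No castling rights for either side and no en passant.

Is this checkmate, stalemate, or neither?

White to move; white king on f6.
In check: yes, from the black rook on a6.
King squares — e5: attacked by Nc4; f5: attacked by Kf4; g5: attacked by Kf4; e6: attacked by Ra6; g6: attacked by Ra6; e7: attacked by Nc8; f7: available; g7: available.
Legal moves for White: Kg7, Kf7.
White is in check but has 2 legal moves → neither.

neither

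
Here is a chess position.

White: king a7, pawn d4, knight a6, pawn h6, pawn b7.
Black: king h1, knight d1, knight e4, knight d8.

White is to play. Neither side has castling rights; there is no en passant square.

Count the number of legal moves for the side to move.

White to move; king on a7.
In check: no.
Legal moves: Kb8, Ka8, Kb6, Nb8, Nc7, Nc5, Nb4, b8=Q, b8=R, b8=B, b8=N, h7, d5.
Count: 13.

13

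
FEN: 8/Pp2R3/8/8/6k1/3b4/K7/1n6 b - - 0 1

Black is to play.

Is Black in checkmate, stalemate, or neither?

Black to move; black king on g4.
In check: no.
Legal moves for Black include: Kh5, Kg5, Kf5, Kh4, Kf4, Kh3, Kg3, Kf3, Bh7, Bg6, Ba6, Bf5, Bb5, Be4, Bc4+, Be2, Bc2, Bf1, ... (list truncated; more exist).
Black has legal moves and is not in check → neither.

neither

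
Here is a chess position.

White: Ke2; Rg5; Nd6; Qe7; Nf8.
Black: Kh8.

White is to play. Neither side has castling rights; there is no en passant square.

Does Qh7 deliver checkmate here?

yes

After Qh7: black king on h8; in check: yes, from the white queen on h7.
King squares — g7: attacked by Rg5; h7: attacked by Nf8; g8: attacked by Rg5.
Black has no legal moves → checkmate.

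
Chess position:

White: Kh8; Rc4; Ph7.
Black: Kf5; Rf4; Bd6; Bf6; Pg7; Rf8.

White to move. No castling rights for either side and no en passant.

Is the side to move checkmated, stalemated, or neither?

White to move; white king on h8.
In check: yes, from the black rook on f8.
King squares — g7: attacked by Bf6; h7: own pawn; g8: attacked by Rf8.
Legal moves for White: none.
In check with no legal moves → checkmate.

checkmate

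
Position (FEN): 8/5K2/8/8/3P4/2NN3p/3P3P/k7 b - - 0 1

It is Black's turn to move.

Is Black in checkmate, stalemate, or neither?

Black to move; black king on a1.
In check: no.
King squares — b1: attacked by Nc3; a2: attacked by Nc3; b2: attacked by Nd3.
Legal moves for Black: none.
Not in check and no legal moves → stalemate.

stalemate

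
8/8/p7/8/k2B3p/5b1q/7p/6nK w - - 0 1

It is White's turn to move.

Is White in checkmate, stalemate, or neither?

White to move; white king on h1.
In check: yes, from the black bishop on f3.
King squares — g1: attacked by Ph2; g2: attacked by Bf3; h2: attacked by Qh3.
Legal moves for White: none.
In check with no legal moves → checkmate.

checkmate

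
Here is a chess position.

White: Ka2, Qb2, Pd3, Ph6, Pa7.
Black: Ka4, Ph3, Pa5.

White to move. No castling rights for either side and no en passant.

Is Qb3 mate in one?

After Qb3: black king on a4; in check: yes, from the white queen on b3.
King squares — a3: attacked by Ka2; b3: attacked by Ka2; b4: attacked by Qb3; a5: own pawn; b5: attacked by Qb3.
Black has no legal moves → checkmate.

yes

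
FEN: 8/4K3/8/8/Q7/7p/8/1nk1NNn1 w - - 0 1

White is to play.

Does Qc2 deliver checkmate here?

After Qc2: black king on c1; in check: yes, from the white queen on c2.
King squares — b1: own knight; d1: attacked by Qc2; b2: attacked by Qc2; c2: attacked by Ne1; d2: attacked by Nf1.
Black has no legal moves → checkmate.

yes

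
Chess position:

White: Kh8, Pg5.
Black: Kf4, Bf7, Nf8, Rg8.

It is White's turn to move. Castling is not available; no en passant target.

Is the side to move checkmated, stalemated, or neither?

checkmate

White to move; white king on h8.
In check: yes, from the black rook on g8.
King squares — g7: attacked by Rg8; h7: attacked by Nf8; g8: attacked by Bf7.
Legal moves for White: none.
In check with no legal moves → checkmate.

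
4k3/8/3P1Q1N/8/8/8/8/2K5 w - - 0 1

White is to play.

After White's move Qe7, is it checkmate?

yes

After Qe7: black king on e8; in check: yes, from the white queen on e7.
King squares — d7: attacked by Qe7; e7: attacked by Pd6; f7: attacked by Nh6; d8: attacked by Qe7; f8: attacked by Qe7.
Black has no legal moves → checkmate.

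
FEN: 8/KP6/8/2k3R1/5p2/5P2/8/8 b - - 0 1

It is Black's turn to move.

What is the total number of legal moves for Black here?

5

Black to move; king on c5.
In check: yes, from the white rook on g5.
Legal moves: Kd6, Kc6, Kd4, Kc4, Kb4.
Count: 5.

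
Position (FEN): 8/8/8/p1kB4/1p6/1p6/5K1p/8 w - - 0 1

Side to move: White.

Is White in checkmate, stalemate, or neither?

White to move; white king on f2.
In check: no.
Legal moves for White include: Bg8, Ba8, Bf7, Bb7, Be6, Bc6, Be4, Bc4, Bf3, Bxb3, Bg2, Bh1, Kg3, Kf3, Ke3, Kg2, Ke2, Kf1, ... (list truncated; more exist).
White has legal moves and is not in check → neither.

neither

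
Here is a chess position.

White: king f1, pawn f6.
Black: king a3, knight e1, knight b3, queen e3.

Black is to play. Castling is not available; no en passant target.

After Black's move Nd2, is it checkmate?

After Nd2: white king on f1; in check: yes, from the black knight on d2.
King squares — e1: attacked by Qe3; g1: attacked by Qe3; e2: attacked by Qe3; f2: attacked by Qe3; g2: attacked by Ne1.
White has no legal moves → checkmate.

yes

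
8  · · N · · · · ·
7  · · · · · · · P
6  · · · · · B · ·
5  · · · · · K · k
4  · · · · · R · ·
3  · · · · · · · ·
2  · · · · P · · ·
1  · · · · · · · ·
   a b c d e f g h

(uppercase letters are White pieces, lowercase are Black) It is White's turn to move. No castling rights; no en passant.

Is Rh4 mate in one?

yes

After Rh4: black king on h5; in check: yes, from the white rook on h4.
King squares — g4: attacked by Rh4; h4: attacked by Bf6; g5: attacked by Kf5; g6: attacked by Kf5; h6: attacked by Rh4.
Black has no legal moves → checkmate.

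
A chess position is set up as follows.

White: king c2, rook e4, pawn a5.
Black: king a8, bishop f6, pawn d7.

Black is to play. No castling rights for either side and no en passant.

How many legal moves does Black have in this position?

Black to move; king on a8.
In check: no.
Legal moves: Kb8, Kb7, Ka7, Bh8, Bd8, Bg7, Be7, Bg5, Be5, Bh4, Bd4, Bc3, Bb2, Ba1, d6, d5.
Count: 16.

16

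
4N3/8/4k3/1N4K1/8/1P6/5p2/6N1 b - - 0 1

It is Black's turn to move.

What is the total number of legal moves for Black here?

Black to move; king on e6.
In check: no.
Legal moves: Kf7, Ke7, Kd7, Ke5, Kd5, fxg1=Q+, fxg1=R+, fxg1=B, fxg1=N, f1=Q, f1=R, f1=B, f1=N.
Count: 13.

13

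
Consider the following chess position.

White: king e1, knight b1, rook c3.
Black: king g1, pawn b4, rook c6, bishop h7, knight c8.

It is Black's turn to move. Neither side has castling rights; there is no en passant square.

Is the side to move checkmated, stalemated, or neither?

neither

Black to move; black king on g1.
In check: no.
Legal moves for Black include: Ne7, Na7, Nd6, Nb6, Bg8, Bg6, Bf5, Be4, Bd3, Bc2, Bxb1, Rc7, Rh6, Rg6, Rf6, Re6+, Rd6, Rb6, ... (list truncated; more exist).
Black has legal moves and is not in check → neither.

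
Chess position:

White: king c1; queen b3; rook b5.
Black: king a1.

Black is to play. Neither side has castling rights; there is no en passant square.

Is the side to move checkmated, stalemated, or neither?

Black to move; black king on a1.
In check: no.
King squares — b1: attacked by Kc1; a2: attacked by Qb3; b2: attacked by Kc1.
Legal moves for Black: none.
Not in check and no legal moves → stalemate.

stalemate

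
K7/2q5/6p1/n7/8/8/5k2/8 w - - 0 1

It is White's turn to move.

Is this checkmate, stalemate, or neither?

White to move; white king on a8.
In check: no.
King squares — a7: attacked by Qc7; b7: attacked by Na5; b8: attacked by Qc7.
Legal moves for White: none.
Not in check and no legal moves → stalemate.

stalemate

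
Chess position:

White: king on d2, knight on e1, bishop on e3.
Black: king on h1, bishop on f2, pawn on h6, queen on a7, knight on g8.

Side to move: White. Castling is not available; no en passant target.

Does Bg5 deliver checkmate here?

After Bg5: black king on h1; in check: no.
Black is not in check, so this cannot be checkmate.

no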